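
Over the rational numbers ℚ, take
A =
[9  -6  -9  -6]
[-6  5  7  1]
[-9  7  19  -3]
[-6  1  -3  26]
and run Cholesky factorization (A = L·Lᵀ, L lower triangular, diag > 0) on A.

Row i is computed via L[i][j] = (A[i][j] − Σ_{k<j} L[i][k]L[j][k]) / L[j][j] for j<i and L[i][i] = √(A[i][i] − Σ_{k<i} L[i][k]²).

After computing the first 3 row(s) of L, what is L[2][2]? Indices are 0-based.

Step 1: L[0][0] = √(9) = 3.
  L[1][0] = (-6) / L[0][0] = -2.
Step 2: L[1][1] = √(1) = 1.
  L[2][0] = (-9) / L[0][0] = -3.
  L[2][1] = (1) / L[1][1] = 1.
Step 3: L[2][2] = √(9) = 3.

L[2][2] = 3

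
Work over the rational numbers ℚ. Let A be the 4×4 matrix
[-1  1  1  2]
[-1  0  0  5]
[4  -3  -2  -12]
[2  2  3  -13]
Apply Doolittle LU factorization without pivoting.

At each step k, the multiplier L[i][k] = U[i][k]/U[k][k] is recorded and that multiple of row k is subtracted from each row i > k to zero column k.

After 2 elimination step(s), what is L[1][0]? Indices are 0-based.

Step 1: pivot at (0,0) is -1.
  row1 ← row1 − (1)·row0  ⇒  L[1][0]=1, U row1=(0, -1, -1, 3)
  row2 ← row2 − (-4)·row0  ⇒  L[2][0]=-4, U row2=(0, 1, 2, -4)
  row3 ← row3 − (-2)·row0  ⇒  L[3][0]=-2, U row3=(0, 4, 5, -9)
Step 2: pivot at (1,1) is -1.
  row2 ← row2 − (-1)·row1  ⇒  L[2][1]=-1, U row2=(0, 0, 1, -1)
  row3 ← row3 − (-4)·row1  ⇒  L[3][1]=-4, U row3=(0, 0, 1, 3)

L[1][0] = 1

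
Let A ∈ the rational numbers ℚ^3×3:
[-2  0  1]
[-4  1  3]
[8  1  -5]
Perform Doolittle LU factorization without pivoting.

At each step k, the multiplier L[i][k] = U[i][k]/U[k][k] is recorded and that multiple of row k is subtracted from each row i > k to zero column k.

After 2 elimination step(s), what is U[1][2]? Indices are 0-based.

U[1][2] = 1

[col 0] pivot -2
  R1 -= 2*R0 → (0, 1, 1)  (L[1][0] := 2)
  R2 -= -4*R0 → (0, 1, -1)  (L[2][0] := -4)
[col 1] pivot 1
  R2 -= 1*R1 → (0, 0, -2)  (L[2][1] := 1)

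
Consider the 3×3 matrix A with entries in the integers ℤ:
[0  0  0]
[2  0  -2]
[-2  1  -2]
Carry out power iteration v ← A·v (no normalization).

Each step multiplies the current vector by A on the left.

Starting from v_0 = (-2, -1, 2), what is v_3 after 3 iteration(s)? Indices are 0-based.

v_0 = (-2, -1, 2).
v_1 = A·v_0 = (0, -8, -1).
v_2 = A·v_1 = (0, 2, -6).
v_3 = A·v_2 = (0, 12, 14).

v_3 = (0, 12, 14)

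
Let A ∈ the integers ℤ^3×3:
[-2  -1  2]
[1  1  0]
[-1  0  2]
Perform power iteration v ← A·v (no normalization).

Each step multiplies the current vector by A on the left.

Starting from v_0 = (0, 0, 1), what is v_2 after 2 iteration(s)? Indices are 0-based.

v_0 = (0, 0, 1).
v_1 = A·v_0 = (2, 0, 2).
v_2 = A·v_1 = (0, 2, 2).

v_2 = (0, 2, 2)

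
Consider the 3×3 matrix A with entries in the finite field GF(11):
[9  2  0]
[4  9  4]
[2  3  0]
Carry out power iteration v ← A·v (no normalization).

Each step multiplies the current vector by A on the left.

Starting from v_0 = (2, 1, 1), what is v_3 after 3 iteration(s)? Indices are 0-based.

v_3 = (7, 2, 4)

v_0 = (2, 1, 1).
v_1 = A·v_0 = (9, 10, 7).
v_2 = A·v_1 = (2, 0, 4).
v_3 = A·v_2 = (7, 2, 4).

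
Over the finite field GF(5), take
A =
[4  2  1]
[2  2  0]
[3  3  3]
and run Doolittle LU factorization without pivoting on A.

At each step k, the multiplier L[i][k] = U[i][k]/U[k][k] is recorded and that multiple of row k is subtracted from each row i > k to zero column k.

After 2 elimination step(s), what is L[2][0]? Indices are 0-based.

[col 0] pivot 4
  R1 -= 3*R0 → (0, 1, 2)  (L[1][0] := 3)
  R2 -= 2*R0 → (0, 4, 1)  (L[2][0] := 2)
[col 1] pivot 1
  R2 -= 4*R1 → (0, 0, 3)  (L[2][1] := 4)

L[2][0] = 2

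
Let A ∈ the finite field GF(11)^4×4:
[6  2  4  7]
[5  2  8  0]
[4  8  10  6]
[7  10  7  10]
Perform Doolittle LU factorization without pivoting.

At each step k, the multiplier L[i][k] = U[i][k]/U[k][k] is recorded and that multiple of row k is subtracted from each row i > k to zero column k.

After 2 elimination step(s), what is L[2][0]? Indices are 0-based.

[col 0] pivot 6
  R1 -= 10*R0 → (0, 4, 1, 7)  (L[1][0] := 10)
  R2 -= 8*R0 → (0, 3, 0, 5)  (L[2][0] := 8)
  R3 -= 3*R0 → (0, 4, 6, 0)  (L[3][0] := 3)
[col 1] pivot 4
  R2 -= 9*R1 → (0, 0, 2, 8)  (L[2][1] := 9)
  R3 -= 1*R1 → (0, 0, 5, 4)  (L[3][1] := 1)

L[2][0] = 8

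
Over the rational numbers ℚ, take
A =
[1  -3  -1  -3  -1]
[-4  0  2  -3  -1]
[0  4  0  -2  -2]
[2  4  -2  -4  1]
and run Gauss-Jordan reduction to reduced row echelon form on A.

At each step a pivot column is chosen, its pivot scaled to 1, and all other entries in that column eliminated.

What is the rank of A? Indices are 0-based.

pivot(0,0)=1: scale R0 → (1, -3, -1, -3, -1)
  clear (1,0): R1 −= (-4)R0 → (0, -12, -2, -15, -5)
  clear (3,0): R3 −= (2)R0 → (0, 10, 0, 2, 3)
pivot(1,1)=-12: scale R1 → (0, 1, 1/6, 5/4, 5/12)
  clear (0,1): R0 −= (-3)R1 → (1, 0, -1/2, 3/4, 1/4)
  clear (2,1): R2 −= (4)R1 → (0, 0, -2/3, -7, -11/3)
  clear (3,1): R3 −= (10)R1 → (0, 0, -5/3, -21/2, -7/6)
pivot(2,2)=-2/3: scale R2 → (0, 0, 1, 21/2, 11/2)
  clear (0,2): R0 −= (-1/2)R2 → (1, 0, 0, 6, 3)
  clear (1,2): R1 −= (1/6)R2 → (0, 1, 0, -1/2, -1/2)
  clear (3,2): R3 −= (-5/3)R2 → (0, 0, 0, 7, 8)
pivot(3,3)=7: scale R3 → (0, 0, 0, 1, 8/7)
  clear (0,3): R0 −= (6)R3 → (1, 0, 0, 0, -27/7)
  clear (1,3): R1 −= (-1/2)R3 → (0, 1, 0, 0, 1/14)
  clear (2,3): R2 −= (21/2)R3 → (0, 0, 1, 0, -13/2)

rank = 4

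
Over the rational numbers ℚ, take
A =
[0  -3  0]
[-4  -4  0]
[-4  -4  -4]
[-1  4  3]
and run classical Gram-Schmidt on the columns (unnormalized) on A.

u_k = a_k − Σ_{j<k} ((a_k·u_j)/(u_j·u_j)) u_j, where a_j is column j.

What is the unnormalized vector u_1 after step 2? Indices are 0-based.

Step 1: u_0 = a_0 = (0, -4, -4, -1).
Step 2: u_1 = a_1 − (28/33)·u_0 = (-3, -20/33, -20/33, 160/33).

u_1 = (-3, -20/33, -20/33, 160/33)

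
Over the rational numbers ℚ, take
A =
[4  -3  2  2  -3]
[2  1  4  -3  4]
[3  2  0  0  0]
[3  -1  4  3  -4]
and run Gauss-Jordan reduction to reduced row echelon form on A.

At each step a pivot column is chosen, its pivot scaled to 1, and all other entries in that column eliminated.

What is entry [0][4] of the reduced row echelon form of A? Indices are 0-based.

M[0][4] = -4/71

pivot(0,0)=4: scale R0 → (1, -3/4, 1/2, 1/2, -3/4)
  clear (1,0): R1 −= (2)R0 → (0, 5/2, 3, -4, 11/2)
  clear (2,0): R2 −= (3)R0 → (0, 17/4, -3/2, -3/2, 9/4)
  clear (3,0): R3 −= (3)R0 → (0, 5/4, 5/2, 3/2, -7/4)
pivot(1,1)=5/2: scale R1 → (0, 1, 6/5, -8/5, 11/5)
  clear (0,1): R0 −= (-3/4)R1 → (1, 0, 7/5, -7/10, 9/10)
  clear (2,1): R2 −= (17/4)R1 → (0, 0, -33/5, 53/10, -71/10)
  clear (3,1): R3 −= (5/4)R1 → (0, 0, 1, 7/2, -9/2)
pivot(2,2)=-33/5: scale R2 → (0, 0, 1, -53/66, 71/66)
  clear (0,2): R0 −= (7/5)R2 → (1, 0, 0, 14/33, -20/33)
  clear (1,2): R1 −= (6/5)R2 → (0, 1, 0, -7/11, 10/11)
  clear (3,2): R3 −= (1)R2 → (0, 0, 0, 142/33, -184/33)
pivot(3,3)=142/33: scale R3 → (0, 0, 0, 1, -92/71)
  clear (0,3): R0 −= (14/33)R3 → (1, 0, 0, 0, -4/71)
  clear (1,3): R1 −= (-7/11)R3 → (0, 1, 0, 0, 6/71)
  clear (2,3): R2 −= (-53/66)R3 → (0, 0, 1, 0, 5/142)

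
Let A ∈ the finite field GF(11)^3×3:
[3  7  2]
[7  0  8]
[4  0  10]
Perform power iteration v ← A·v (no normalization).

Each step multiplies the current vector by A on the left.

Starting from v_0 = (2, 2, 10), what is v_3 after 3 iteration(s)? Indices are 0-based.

v_3 = (6, 4, 8)

v_0 = (2, 2, 10).
v_1 = A·v_0 = (7, 6, 9).
v_2 = A·v_1 = (4, 0, 8).
v_3 = A·v_2 = (6, 4, 8).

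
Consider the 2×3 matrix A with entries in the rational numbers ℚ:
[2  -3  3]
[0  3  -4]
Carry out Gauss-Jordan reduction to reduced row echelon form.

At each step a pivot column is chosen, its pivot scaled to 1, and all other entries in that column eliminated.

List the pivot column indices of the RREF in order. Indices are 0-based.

pivot columns: 0, 1

[1] R0 /= 2  ⇒  (1, -3/2, 3/2)
[2] R1 /= 3  ⇒  (0, 1, -4/3)
     R0 -= -3/2·R1  ⇒  (1, 0, -1/2)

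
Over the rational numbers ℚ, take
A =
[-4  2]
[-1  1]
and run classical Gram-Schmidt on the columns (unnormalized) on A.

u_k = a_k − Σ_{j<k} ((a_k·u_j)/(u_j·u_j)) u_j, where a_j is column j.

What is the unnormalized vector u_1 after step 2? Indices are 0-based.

u_1 = (-2/17, 8/17)

Step 1: u_0 = a_0 = (-4, -1).
Step 2: u_1 = a_1 − (-9/17)·u_0 = (-2/17, 8/17).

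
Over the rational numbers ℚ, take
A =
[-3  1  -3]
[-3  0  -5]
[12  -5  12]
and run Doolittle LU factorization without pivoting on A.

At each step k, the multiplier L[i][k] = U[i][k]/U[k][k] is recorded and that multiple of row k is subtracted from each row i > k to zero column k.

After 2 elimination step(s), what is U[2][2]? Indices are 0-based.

Step 1: pivot at (0,0) is -3.
  row1 ← row1 − (1)·row0  ⇒  L[1][0]=1, U row1=(0, -1, -2)
  row2 ← row2 − (-4)·row0  ⇒  L[2][0]=-4, U row2=(0, -1, 0)
Step 2: pivot at (1,1) is -1.
  row2 ← row2 − (1)·row1  ⇒  L[2][1]=1, U row2=(0, 0, 2)

U[2][2] = 2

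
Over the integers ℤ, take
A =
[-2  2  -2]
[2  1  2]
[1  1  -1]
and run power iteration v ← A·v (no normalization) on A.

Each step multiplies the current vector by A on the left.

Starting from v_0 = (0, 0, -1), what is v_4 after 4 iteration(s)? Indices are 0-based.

v_4 = (-86, 32, 17)

v_0 = (0, 0, -1).
v_1 = A·v_0 = (2, -2, 1).
v_2 = A·v_1 = (-10, 4, -1).
v_3 = A·v_2 = (30, -18, -5).
v_4 = A·v_3 = (-86, 32, 17).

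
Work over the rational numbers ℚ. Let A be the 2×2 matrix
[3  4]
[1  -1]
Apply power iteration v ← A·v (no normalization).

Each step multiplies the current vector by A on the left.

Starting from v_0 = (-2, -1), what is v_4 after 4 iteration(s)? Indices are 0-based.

v_4 = (-514, -113)

v_0 = (-2, -1).
v_1 = A·v_0 = (-10, -1).
v_2 = A·v_1 = (-34, -9).
v_3 = A·v_2 = (-138, -25).
v_4 = A·v_3 = (-514, -113).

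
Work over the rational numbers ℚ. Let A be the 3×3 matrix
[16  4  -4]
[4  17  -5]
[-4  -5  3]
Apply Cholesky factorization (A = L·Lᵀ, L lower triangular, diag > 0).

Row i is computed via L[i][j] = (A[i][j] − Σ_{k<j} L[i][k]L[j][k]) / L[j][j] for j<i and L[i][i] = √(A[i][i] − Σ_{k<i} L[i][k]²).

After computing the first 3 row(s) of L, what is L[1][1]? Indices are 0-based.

Step 1: L[0][0] = √(16) = 4.
  L[1][0] = (4) / L[0][0] = 1.
Step 2: L[1][1] = √(16) = 4.
  L[2][0] = (-4) / L[0][0] = -1.
  L[2][1] = (-4) / L[1][1] = -1.
Step 3: L[2][2] = √(1) = 1.

L[1][1] = 4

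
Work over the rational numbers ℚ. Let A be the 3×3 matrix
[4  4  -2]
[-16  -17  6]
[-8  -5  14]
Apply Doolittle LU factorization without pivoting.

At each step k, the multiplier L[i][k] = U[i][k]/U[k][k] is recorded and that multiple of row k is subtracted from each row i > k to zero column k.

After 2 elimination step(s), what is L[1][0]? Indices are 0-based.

k=0: U[0][0]=4
  eliminate (1,0): mult=-4, new row 1: (0, -1, -2); set L[1][0]=-4
  eliminate (2,0): mult=-2, new row 2: (0, 3, 10); set L[2][0]=-2
k=1: U[1][1]=-1
  eliminate (2,1): mult=-3, new row 2: (0, 0, 4); set L[2][1]=-3

L[1][0] = -4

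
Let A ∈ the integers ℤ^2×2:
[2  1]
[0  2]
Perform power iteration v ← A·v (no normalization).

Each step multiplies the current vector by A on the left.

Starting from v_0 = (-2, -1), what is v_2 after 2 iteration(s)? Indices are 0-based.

v_0 = (-2, -1).
v_1 = A·v_0 = (-5, -2).
v_2 = A·v_1 = (-12, -4).

v_2 = (-12, -4)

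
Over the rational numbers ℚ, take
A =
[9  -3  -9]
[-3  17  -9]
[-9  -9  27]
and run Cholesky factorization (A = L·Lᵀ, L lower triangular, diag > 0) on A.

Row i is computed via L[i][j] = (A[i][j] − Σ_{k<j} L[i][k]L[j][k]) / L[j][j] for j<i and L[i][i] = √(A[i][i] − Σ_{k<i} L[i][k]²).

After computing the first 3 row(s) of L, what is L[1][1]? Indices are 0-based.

L[1][1] = 4

Step 1: L[0][0] = √(9) = 3.
  L[1][0] = (-3) / L[0][0] = -1.
Step 2: L[1][1] = √(16) = 4.
  L[2][0] = (-9) / L[0][0] = -3.
  L[2][1] = (-12) / L[1][1] = -3.
Step 3: L[2][2] = √(9) = 3.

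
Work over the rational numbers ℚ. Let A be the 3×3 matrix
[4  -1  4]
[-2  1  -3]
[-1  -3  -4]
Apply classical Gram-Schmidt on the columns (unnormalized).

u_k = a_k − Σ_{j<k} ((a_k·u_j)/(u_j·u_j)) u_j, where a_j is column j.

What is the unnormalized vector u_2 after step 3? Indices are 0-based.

u_2 = (-133/222, -247/222, -19/111)

Step 1: u_0 = a_0 = (4, -2, -1).
Step 2: u_1 = a_1 − (-1/7)·u_0 = (-3/7, 5/7, -22/7).
Step 3: u_2 = a_2 − (26/21)·u_0 − (61/74)·u_1 = (-133/222, -247/222, -19/111).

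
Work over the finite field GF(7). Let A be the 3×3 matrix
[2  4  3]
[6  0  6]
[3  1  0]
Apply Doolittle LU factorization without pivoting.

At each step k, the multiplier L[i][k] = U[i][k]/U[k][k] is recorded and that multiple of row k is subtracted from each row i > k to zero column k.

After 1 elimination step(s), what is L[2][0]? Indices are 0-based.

k=0: U[0][0]=2
  eliminate (1,0): mult=3, new row 1: (0, 2, 4); set L[1][0]=3
  eliminate (2,0): mult=5, new row 2: (0, 2, 6); set L[2][0]=5

L[2][0] = 5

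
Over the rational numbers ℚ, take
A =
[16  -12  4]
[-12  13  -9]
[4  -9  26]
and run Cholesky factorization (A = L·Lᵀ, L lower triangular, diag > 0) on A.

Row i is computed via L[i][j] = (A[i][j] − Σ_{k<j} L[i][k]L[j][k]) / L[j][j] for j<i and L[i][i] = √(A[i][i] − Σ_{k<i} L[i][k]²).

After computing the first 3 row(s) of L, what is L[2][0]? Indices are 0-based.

L[2][0] = 1

Step 1: L[0][0] = √(16) = 4.
  L[1][0] = (-12) / L[0][0] = -3.
Step 2: L[1][1] = √(4) = 2.
  L[2][0] = (4) / L[0][0] = 1.
  L[2][1] = (-6) / L[1][1] = -3.
Step 3: L[2][2] = √(16) = 4.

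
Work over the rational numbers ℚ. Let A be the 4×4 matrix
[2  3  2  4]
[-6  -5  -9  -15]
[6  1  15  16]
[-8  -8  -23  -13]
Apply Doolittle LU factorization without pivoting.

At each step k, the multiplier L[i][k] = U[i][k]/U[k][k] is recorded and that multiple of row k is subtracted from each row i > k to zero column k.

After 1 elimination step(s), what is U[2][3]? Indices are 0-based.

U[2][3] = 4

Step 1: pivot at (0,0) is 2.
  row1 ← row1 − (-3)·row0  ⇒  L[1][0]=-3, U row1=(0, 4, -3, -3)
  row2 ← row2 − (3)·row0  ⇒  L[2][0]=3, U row2=(0, -8, 9, 4)
  row3 ← row3 − (-4)·row0  ⇒  L[3][0]=-4, U row3=(0, 4, -15, 3)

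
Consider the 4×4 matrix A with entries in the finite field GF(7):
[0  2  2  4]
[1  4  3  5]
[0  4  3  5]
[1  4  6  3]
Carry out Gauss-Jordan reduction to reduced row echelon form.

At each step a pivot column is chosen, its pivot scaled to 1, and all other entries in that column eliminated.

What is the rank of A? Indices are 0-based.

rank = 4

step 1: exchange rows 0,1
step 1: normalize row 0 (÷1) = (1, 4, 3, 5)
  row 3: subtract 1×row0 = (0, 0, 3, 5)
step 2: normalize row 1 (÷2) = (0, 1, 1, 2)
  row 0: subtract 4×row1 = (1, 0, 6, 4)
  row 2: subtract 4×row1 = (0, 0, 6, 4)
step 3: normalize row 2 (÷6) = (0, 0, 1, 3)
  row 0: subtract 6×row2 = (1, 0, 0, 0)
  row 1: subtract 1×row2 = (0, 1, 0, 6)
  row 3: subtract 3×row2 = (0, 0, 0, 3)
step 4: normalize row 3 (÷3) = (0, 0, 0, 1)
  row 1: subtract 6×row3 = (0, 1, 0, 0)
  row 2: subtract 3×row3 = (0, 0, 1, 0)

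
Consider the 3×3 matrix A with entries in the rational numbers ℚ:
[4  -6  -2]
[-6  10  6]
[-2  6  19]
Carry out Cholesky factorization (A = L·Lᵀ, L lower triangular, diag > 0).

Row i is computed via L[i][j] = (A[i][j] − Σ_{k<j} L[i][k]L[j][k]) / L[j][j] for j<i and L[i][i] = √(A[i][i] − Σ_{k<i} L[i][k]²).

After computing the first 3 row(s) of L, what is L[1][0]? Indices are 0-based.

L[1][0] = -3

Step 1: L[0][0] = √(4) = 2.
  L[1][0] = (-6) / L[0][0] = -3.
Step 2: L[1][1] = √(1) = 1.
  L[2][0] = (-2) / L[0][0] = -1.
  L[2][1] = (3) / L[1][1] = 3.
Step 3: L[2][2] = √(9) = 3.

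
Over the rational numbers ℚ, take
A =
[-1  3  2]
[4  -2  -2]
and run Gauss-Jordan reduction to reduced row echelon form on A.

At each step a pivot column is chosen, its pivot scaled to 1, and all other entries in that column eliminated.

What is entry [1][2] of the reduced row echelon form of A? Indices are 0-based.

M[1][2] = 3/5

pivot(0,0)=-1: scale R0 → (1, -3, -2)
  clear (1,0): R1 −= (4)R0 → (0, 10, 6)
pivot(1,1)=10: scale R1 → (0, 1, 3/5)
  clear (0,1): R0 −= (-3)R1 → (1, 0, -1/5)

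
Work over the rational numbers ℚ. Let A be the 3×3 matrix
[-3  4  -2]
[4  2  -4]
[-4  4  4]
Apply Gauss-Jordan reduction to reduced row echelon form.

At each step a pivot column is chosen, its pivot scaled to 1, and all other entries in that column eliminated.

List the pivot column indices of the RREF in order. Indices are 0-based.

step 1: normalize row 0 (÷-3) = (1, -4/3, 2/3)
  row 1: subtract 4×row0 = (0, 22/3, -20/3)
  row 2: subtract -4×row0 = (0, -4/3, 20/3)
step 2: normalize row 1 (÷22/3) = (0, 1, -10/11)
  row 0: subtract -4/3×row1 = (1, 0, -6/11)
  row 2: subtract -4/3×row1 = (0, 0, 60/11)
step 3: normalize row 2 (÷60/11) = (0, 0, 1)
  row 0: subtract -6/11×row2 = (1, 0, 0)
  row 1: subtract -10/11×row2 = (0, 1, 0)

pivot columns: 0, 1, 2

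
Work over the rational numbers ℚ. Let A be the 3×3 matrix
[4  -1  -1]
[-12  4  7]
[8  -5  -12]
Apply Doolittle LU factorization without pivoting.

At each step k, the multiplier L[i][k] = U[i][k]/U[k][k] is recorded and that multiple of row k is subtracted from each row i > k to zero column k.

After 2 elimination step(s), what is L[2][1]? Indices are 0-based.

k=0: U[0][0]=4
  eliminate (1,0): mult=-3, new row 1: (0, 1, 4); set L[1][0]=-3
  eliminate (2,0): mult=2, new row 2: (0, -3, -10); set L[2][0]=2
k=1: U[1][1]=1
  eliminate (2,1): mult=-3, new row 2: (0, 0, 2); set L[2][1]=-3

L[2][1] = -3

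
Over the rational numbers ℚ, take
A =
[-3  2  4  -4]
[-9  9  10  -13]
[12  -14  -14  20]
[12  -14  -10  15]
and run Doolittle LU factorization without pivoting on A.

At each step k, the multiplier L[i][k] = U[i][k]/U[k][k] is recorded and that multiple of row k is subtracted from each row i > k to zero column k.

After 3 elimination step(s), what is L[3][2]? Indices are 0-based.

Step 1: pivot at (0,0) is -3.
  row1 ← row1 − (3)·row0  ⇒  L[1][0]=3, U row1=(0, 3, -2, -1)
  row2 ← row2 − (-4)·row0  ⇒  L[2][0]=-4, U row2=(0, -6, 2, 4)
  row3 ← row3 − (-4)·row0  ⇒  L[3][0]=-4, U row3=(0, -6, 6, -1)
Step 2: pivot at (1,1) is 3.
  row2 ← row2 − (-2)·row1  ⇒  L[2][1]=-2, U row2=(0, 0, -2, 2)
  row3 ← row3 − (-2)·row1  ⇒  L[3][1]=-2, U row3=(0, 0, 2, -3)
Step 3: pivot at (2,2) is -2.
  row3 ← row3 − (-1)·row2  ⇒  L[3][2]=-1, U row3=(0, 0, 0, -1)

L[3][2] = -1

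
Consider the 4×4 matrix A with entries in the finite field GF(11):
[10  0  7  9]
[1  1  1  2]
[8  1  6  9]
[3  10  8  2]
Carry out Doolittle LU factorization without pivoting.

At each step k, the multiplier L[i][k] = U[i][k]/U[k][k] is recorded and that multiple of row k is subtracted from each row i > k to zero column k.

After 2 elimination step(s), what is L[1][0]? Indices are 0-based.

k=0: U[0][0]=10
  eliminate (1,0): mult=10, new row 1: (0, 1, 8, 0); set L[1][0]=10
  eliminate (2,0): mult=3, new row 2: (0, 1, 7, 4); set L[2][0]=3
  eliminate (3,0): mult=8, new row 3: (0, 10, 7, 7); set L[3][0]=8
k=1: U[1][1]=1
  eliminate (2,1): mult=1, new row 2: (0, 0, 10, 4); set L[2][1]=1
  eliminate (3,1): mult=10, new row 3: (0, 0, 4, 7); set L[3][1]=10

L[1][0] = 10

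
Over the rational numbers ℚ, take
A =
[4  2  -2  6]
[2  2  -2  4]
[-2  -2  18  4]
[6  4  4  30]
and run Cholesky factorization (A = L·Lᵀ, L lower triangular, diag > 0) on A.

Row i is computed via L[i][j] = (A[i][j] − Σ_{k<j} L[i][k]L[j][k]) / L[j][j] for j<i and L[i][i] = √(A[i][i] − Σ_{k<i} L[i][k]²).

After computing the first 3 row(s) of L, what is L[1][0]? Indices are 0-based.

Step 1: L[0][0] = √(4) = 2.
  L[1][0] = (2) / L[0][0] = 1.
Step 2: L[1][1] = √(1) = 1.
  L[2][0] = (-2) / L[0][0] = -1.
  L[2][1] = (-1) / L[1][1] = -1.
Step 3: L[2][2] = √(16) = 4.

L[1][0] = 1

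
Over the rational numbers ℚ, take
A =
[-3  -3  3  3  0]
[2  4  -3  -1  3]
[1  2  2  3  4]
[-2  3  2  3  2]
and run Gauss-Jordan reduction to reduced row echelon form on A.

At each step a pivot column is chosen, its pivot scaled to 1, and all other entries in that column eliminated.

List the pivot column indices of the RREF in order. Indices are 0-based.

pivot(0,0)=-3: scale R0 → (1, 1, -1, -1, 0)
  clear (1,0): R1 −= (2)R0 → (0, 2, -1, 1, 3)
  clear (2,0): R2 −= (1)R0 → (0, 1, 3, 4, 4)
  clear (3,0): R3 −= (-2)R0 → (0, 5, 0, 1, 2)
pivot(1,1)=2: scale R1 → (0, 1, -1/2, 1/2, 3/2)
  clear (0,1): R0 −= (1)R1 → (1, 0, -1/2, -3/2, -3/2)
  clear (2,1): R2 −= (1)R1 → (0, 0, 7/2, 7/2, 5/2)
  clear (3,1): R3 −= (5)R1 → (0, 0, 5/2, -3/2, -11/2)
pivot(2,2)=7/2: scale R2 → (0, 0, 1, 1, 5/7)
  clear (0,2): R0 −= (-1/2)R2 → (1, 0, 0, -1, -8/7)
  clear (1,2): R1 −= (-1/2)R2 → (0, 1, 0, 1, 13/7)
  clear (3,2): R3 −= (5/2)R2 → (0, 0, 0, -4, -51/7)
pivot(3,3)=-4: scale R3 → (0, 0, 0, 1, 51/28)
  clear (0,3): R0 −= (-1)R3 → (1, 0, 0, 0, 19/28)
  clear (1,3): R1 −= (1)R3 → (0, 1, 0, 0, 1/28)
  clear (2,3): R2 −= (1)R3 → (0, 0, 1, 0, -31/28)

pivot columns: 0, 1, 2, 3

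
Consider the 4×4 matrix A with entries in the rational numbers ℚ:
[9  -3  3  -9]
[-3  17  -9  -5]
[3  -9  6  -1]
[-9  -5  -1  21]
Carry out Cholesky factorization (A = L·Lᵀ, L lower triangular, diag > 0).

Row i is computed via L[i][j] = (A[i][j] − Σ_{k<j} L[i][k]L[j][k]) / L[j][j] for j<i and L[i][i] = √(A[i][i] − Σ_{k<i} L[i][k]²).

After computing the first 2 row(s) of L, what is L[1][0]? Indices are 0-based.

Step 1: L[0][0] = √(9) = 3.
  L[1][0] = (-3) / L[0][0] = -1.
Step 2: L[1][1] = √(16) = 4.

L[1][0] = -1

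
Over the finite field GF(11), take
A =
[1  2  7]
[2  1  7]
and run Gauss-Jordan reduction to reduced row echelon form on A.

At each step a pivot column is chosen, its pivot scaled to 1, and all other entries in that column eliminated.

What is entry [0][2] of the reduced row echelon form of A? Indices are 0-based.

M[0][2] = 6

pivot(0,0)=1: scale R0 → (1, 2, 7)
  clear (1,0): R1 −= (2)R0 → (0, 8, 4)
pivot(1,1)=8: scale R1 → (0, 1, 6)
  clear (0,1): R0 −= (2)R1 → (1, 0, 6)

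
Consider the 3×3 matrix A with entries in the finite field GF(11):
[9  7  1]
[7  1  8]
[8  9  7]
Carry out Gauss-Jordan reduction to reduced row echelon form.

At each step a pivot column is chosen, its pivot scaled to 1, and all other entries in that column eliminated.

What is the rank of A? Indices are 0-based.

rank = 3

step 1: normalize row 0 (÷9) = (1, 2, 5)
  row 1: subtract 7×row0 = (0, 9, 6)
  row 2: subtract 8×row0 = (0, 4, 0)
step 2: normalize row 1 (÷9) = (0, 1, 8)
  row 0: subtract 2×row1 = (1, 0, 0)
  row 2: subtract 4×row1 = (0, 0, 1)
step 3: normalize row 2 (÷1) = (0, 0, 1)
  row 1: subtract 8×row2 = (0, 1, 0)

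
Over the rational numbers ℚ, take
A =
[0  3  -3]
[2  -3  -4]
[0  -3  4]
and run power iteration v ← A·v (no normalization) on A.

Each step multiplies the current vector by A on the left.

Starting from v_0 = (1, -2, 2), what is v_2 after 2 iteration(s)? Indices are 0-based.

v_2 = (-42, -80, 56)

v_0 = (1, -2, 2).
v_1 = A·v_0 = (-12, 0, 14).
v_2 = A·v_1 = (-42, -80, 56).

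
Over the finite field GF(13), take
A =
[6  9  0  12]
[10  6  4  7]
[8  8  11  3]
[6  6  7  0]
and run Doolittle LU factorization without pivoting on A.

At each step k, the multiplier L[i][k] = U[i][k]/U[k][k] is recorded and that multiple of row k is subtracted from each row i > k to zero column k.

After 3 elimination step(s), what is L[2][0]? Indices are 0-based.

L[2][0] = 10

[col 0] pivot 6
  R1 -= 6*R0 → (0, 4, 4, 0)  (L[1][0] := 6)
  R2 -= 10*R0 → (0, 9, 11, 0)  (L[2][0] := 10)
  R3 -= 1*R0 → (0, 10, 7, 1)  (L[3][0] := 1)
[col 1] pivot 4
  R2 -= 12*R1 → (0, 0, 2, 0)  (L[2][1] := 12)
  R3 -= 9*R1 → (0, 0, 10, 1)  (L[3][1] := 9)
[col 2] pivot 2
  R3 -= 5*R2 → (0, 0, 0, 1)  (L[3][2] := 5)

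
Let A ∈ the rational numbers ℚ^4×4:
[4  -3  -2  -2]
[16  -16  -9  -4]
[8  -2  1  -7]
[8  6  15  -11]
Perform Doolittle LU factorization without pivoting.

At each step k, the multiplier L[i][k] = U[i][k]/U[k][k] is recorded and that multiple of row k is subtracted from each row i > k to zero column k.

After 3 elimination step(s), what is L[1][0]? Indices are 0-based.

Step 1: pivot at (0,0) is 4.
  row1 ← row1 − (4)·row0  ⇒  L[1][0]=4, U row1=(0, -4, -1, 4)
  row2 ← row2 − (2)·row0  ⇒  L[2][0]=2, U row2=(0, 4, 5, -3)
  row3 ← row3 − (2)·row0  ⇒  L[3][0]=2, U row3=(0, 12, 19, -7)
Step 2: pivot at (1,1) is -4.
  row2 ← row2 − (-1)·row1  ⇒  L[2][1]=-1, U row2=(0, 0, 4, 1)
  row3 ← row3 − (-3)·row1  ⇒  L[3][1]=-3, U row3=(0, 0, 16, 5)
Step 3: pivot at (2,2) is 4.
  row3 ← row3 − (4)·row2  ⇒  L[3][2]=4, U row3=(0, 0, 0, 1)

L[1][0] = 4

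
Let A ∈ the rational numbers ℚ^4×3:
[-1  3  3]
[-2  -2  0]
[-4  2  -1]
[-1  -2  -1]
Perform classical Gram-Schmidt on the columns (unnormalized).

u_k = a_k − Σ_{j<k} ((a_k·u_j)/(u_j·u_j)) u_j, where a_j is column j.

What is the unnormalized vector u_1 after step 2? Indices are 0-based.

u_1 = (61/22, -27/11, 12/11, -49/22)

Step 1: u_0 = a_0 = (-1, -2, -4, -1).
Step 2: u_1 = a_1 − (-5/22)·u_0 = (61/22, -27/11, 12/11, -49/22).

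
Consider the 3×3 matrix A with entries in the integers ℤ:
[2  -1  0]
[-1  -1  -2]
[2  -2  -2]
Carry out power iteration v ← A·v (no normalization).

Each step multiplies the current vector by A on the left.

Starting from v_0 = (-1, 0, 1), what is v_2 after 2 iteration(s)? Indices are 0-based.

v_2 = (-3, 11, 6)

v_0 = (-1, 0, 1).
v_1 = A·v_0 = (-2, -1, -4).
v_2 = A·v_1 = (-3, 11, 6).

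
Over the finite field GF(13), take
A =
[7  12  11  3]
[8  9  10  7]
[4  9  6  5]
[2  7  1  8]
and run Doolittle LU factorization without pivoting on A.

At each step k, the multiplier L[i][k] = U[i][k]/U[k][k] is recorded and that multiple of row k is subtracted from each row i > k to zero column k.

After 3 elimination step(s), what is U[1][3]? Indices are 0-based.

[col 0] pivot 7
  R1 -= 3*R0 → (0, 12, 3, 11)  (L[1][0] := 3)
  R2 -= 8*R0 → (0, 4, 9, 7)  (L[2][0] := 8)
  R3 -= 4*R0 → (0, 11, 9, 9)  (L[3][0] := 4)
[col 1] pivot 12
  R2 -= 9*R1 → (0, 0, 8, 12)  (L[2][1] := 9)
  R3 -= 2*R1 → (0, 0, 3, 0)  (L[3][1] := 2)
[col 2] pivot 8
  R3 -= 2*R2 → (0, 0, 0, 2)  (L[3][2] := 2)

U[1][3] = 11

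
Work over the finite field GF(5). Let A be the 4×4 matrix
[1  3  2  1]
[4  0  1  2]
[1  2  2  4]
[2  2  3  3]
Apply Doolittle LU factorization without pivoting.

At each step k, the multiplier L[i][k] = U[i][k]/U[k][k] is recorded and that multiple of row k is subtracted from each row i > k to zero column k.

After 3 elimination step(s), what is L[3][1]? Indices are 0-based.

L[3][1] = 2

Step 1: pivot at (0,0) is 1.
  row1 ← row1 − (4)·row0  ⇒  L[1][0]=4, U row1=(0, 3, 3, 3)
  row2 ← row2 − (1)·row0  ⇒  L[2][0]=1, U row2=(0, 4, 0, 3)
  row3 ← row3 − (2)·row0  ⇒  L[3][0]=2, U row3=(0, 1, 4, 1)
Step 2: pivot at (1,1) is 3.
  row2 ← row2 − (3)·row1  ⇒  L[2][1]=3, U row2=(0, 0, 1, 4)
  row3 ← row3 − (2)·row1  ⇒  L[3][1]=2, U row3=(0, 0, 3, 0)
Step 3: pivot at (2,2) is 1.
  row3 ← row3 − (3)·row2  ⇒  L[3][2]=3, U row3=(0, 0, 0, 3)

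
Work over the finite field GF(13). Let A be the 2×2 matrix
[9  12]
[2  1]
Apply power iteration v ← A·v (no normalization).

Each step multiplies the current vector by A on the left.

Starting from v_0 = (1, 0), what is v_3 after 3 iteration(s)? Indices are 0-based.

v_0 = (1, 0).
v_1 = A·v_0 = (9, 2).
v_2 = A·v_1 = (1, 7).
v_3 = A·v_2 = (2, 9).

v_3 = (2, 9)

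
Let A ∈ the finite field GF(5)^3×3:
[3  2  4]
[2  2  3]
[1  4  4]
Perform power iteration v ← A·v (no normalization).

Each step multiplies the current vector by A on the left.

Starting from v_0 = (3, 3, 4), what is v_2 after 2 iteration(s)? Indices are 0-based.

v_0 = (3, 3, 4).
v_1 = A·v_0 = (1, 4, 1).
v_2 = A·v_1 = (0, 3, 1).

v_2 = (0, 3, 1)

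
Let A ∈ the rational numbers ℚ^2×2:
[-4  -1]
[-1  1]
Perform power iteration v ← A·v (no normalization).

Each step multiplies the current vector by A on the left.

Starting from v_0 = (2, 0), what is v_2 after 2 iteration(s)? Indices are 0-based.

v_0 = (2, 0).
v_1 = A·v_0 = (-8, -2).
v_2 = A·v_1 = (34, 6).

v_2 = (34, 6)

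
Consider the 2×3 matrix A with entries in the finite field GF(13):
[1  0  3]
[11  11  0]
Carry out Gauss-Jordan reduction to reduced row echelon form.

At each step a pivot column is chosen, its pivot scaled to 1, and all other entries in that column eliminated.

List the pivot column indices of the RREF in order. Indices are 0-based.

pivot columns: 0, 1

pivot(0,0)=1: scale R0 → (1, 0, 3)
  clear (1,0): R1 −= (11)R0 → (0, 11, 6)
pivot(1,1)=11: scale R1 → (0, 1, 10)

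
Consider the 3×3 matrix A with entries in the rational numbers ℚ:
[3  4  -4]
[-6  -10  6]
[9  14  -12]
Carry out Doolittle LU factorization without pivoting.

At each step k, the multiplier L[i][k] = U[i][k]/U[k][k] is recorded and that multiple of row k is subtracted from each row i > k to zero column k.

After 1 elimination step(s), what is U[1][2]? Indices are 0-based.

U[1][2] = -2

k=0: U[0][0]=3
  eliminate (1,0): mult=-2, new row 1: (0, -2, -2); set L[1][0]=-2
  eliminate (2,0): mult=3, new row 2: (0, 2, 0); set L[2][0]=3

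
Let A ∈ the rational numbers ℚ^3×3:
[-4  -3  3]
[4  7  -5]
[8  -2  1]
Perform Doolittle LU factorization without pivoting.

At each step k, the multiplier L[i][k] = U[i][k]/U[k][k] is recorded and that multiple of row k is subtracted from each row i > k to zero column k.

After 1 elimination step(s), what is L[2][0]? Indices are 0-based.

L[2][0] = -2

[col 0] pivot -4
  R1 -= -1*R0 → (0, 4, -2)  (L[1][0] := -1)
  R2 -= -2*R0 → (0, -8, 7)  (L[2][0] := -2)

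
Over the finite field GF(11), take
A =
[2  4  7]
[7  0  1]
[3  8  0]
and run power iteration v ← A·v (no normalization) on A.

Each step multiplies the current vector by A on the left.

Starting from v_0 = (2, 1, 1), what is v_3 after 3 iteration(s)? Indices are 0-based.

v_0 = (2, 1, 1).
v_1 = A·v_0 = (4, 4, 3).
v_2 = A·v_1 = (1, 9, 0).
v_3 = A·v_2 = (5, 7, 9).

v_3 = (5, 7, 9)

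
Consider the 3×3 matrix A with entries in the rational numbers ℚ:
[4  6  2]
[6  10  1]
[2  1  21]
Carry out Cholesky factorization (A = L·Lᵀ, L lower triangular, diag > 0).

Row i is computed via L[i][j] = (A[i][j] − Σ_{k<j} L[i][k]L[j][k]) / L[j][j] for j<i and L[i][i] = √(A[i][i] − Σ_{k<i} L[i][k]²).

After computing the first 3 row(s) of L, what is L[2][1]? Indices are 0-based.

Step 1: L[0][0] = √(4) = 2.
  L[1][0] = (6) / L[0][0] = 3.
Step 2: L[1][1] = √(1) = 1.
  L[2][0] = (2) / L[0][0] = 1.
  L[2][1] = (-2) / L[1][1] = -2.
Step 3: L[2][2] = √(16) = 4.

L[2][1] = -2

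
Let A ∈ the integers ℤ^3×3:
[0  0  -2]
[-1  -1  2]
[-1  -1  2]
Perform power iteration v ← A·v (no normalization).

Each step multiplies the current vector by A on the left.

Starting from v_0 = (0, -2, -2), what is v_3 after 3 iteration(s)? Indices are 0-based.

v_3 = (12, -10, -10)

v_0 = (0, -2, -2).
v_1 = A·v_0 = (4, -2, -2).
v_2 = A·v_1 = (4, -6, -6).
v_3 = A·v_2 = (12, -10, -10).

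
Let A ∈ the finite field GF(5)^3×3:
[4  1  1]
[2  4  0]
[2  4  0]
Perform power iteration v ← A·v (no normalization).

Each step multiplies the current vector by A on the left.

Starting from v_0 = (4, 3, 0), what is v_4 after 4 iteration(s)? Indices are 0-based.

v_4 = (3, 1, 1)

v_0 = (4, 3, 0).
v_1 = A·v_0 = (4, 0, 0).
v_2 = A·v_1 = (1, 3, 3).
v_3 = A·v_2 = (0, 4, 4).
v_4 = A·v_3 = (3, 1, 1).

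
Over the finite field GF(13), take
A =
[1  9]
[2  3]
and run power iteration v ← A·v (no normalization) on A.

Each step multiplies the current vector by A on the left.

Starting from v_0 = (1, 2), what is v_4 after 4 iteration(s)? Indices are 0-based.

v_0 = (1, 2).
v_1 = A·v_0 = (6, 8).
v_2 = A·v_1 = (0, 10).
v_3 = A·v_2 = (12, 4).
v_4 = A·v_3 = (9, 10).

v_4 = (9, 10)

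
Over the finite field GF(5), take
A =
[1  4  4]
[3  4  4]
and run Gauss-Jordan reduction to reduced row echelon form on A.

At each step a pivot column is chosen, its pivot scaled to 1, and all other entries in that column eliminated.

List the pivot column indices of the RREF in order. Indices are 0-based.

pivot columns: 0, 1

pivot(0,0)=1: scale R0 → (1, 4, 4)
  clear (1,0): R1 −= (3)R0 → (0, 2, 2)
pivot(1,1)=2: scale R1 → (0, 1, 1)
  clear (0,1): R0 −= (4)R1 → (1, 0, 0)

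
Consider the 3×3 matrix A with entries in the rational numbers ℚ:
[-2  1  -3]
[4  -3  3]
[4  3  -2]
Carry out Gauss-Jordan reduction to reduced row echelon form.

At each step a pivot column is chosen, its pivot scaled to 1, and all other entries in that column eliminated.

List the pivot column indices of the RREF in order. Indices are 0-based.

pivot columns: 0, 1, 2

step 1: normalize row 0 (÷-2) = (1, -1/2, 3/2)
  row 1: subtract 4×row0 = (0, -1, -3)
  row 2: subtract 4×row0 = (0, 5, -8)
step 2: normalize row 1 (÷-1) = (0, 1, 3)
  row 0: subtract -1/2×row1 = (1, 0, 3)
  row 2: subtract 5×row1 = (0, 0, -23)
step 3: normalize row 2 (÷-23) = (0, 0, 1)
  row 0: subtract 3×row2 = (1, 0, 0)
  row 1: subtract 3×row2 = (0, 1, 0)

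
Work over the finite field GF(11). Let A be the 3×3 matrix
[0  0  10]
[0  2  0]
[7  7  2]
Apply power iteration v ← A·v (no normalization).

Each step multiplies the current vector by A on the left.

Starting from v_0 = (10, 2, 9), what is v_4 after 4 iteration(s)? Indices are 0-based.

v_0 = (10, 2, 9).
v_1 = A·v_0 = (2, 4, 3).
v_2 = A·v_1 = (8, 8, 4).
v_3 = A·v_2 = (7, 5, 10).
v_4 = A·v_3 = (1, 10, 5).

v_4 = (1, 10, 5)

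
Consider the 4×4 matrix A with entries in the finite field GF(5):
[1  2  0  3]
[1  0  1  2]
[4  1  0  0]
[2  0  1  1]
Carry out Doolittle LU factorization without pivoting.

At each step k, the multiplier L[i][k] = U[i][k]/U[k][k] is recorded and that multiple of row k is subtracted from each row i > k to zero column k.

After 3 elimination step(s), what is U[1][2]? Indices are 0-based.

k=0: U[0][0]=1
  eliminate (1,0): mult=1, new row 1: (0, 3, 1, 4); set L[1][0]=1
  eliminate (2,0): mult=4, new row 2: (0, 3, 0, 3); set L[2][0]=4
  eliminate (3,0): mult=2, new row 3: (0, 1, 1, 0); set L[3][0]=2
k=1: U[1][1]=3
  eliminate (2,1): mult=1, new row 2: (0, 0, 4, 4); set L[2][1]=1
  eliminate (3,1): mult=2, new row 3: (0, 0, 4, 2); set L[3][1]=2
k=2: U[2][2]=4
  eliminate (3,2): mult=1, new row 3: (0, 0, 0, 3); set L[3][2]=1

U[1][2] = 1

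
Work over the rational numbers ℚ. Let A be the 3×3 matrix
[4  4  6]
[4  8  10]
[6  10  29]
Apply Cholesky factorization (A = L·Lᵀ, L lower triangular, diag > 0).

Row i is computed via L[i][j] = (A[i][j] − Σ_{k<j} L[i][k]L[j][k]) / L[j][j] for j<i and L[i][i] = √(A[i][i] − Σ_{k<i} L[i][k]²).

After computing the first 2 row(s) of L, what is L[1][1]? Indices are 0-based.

Step 1: L[0][0] = √(4) = 2.
  L[1][0] = (4) / L[0][0] = 2.
Step 2: L[1][1] = √(4) = 2.

L[1][1] = 2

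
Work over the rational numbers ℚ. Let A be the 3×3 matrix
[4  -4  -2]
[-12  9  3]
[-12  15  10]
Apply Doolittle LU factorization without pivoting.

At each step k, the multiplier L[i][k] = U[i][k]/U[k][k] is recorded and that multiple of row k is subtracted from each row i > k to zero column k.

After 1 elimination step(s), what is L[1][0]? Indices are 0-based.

L[1][0] = -3

k=0: U[0][0]=4
  eliminate (1,0): mult=-3, new row 1: (0, -3, -3); set L[1][0]=-3
  eliminate (2,0): mult=-3, new row 2: (0, 3, 4); set L[2][0]=-3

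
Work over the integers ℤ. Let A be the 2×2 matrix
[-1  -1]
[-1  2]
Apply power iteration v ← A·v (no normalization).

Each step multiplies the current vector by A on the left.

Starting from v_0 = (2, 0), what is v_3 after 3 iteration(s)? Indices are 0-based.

v_0 = (2, 0).
v_1 = A·v_0 = (-2, -2).
v_2 = A·v_1 = (4, -2).
v_3 = A·v_2 = (-2, -8).

v_3 = (-2, -8)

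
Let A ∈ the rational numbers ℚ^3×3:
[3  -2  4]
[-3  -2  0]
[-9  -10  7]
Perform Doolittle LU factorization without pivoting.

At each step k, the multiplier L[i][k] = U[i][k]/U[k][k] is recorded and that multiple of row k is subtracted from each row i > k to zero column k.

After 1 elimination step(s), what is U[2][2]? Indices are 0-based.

U[2][2] = 19

k=0: U[0][0]=3
  eliminate (1,0): mult=-1, new row 1: (0, -4, 4); set L[1][0]=-1
  eliminate (2,0): mult=-3, new row 2: (0, -16, 19); set L[2][0]=-3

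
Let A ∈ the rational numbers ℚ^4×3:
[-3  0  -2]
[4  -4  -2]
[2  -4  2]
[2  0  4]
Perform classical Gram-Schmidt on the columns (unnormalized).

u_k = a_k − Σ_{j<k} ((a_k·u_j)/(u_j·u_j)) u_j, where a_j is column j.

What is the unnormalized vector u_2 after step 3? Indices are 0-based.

Step 1: u_0 = a_0 = (-3, 4, 2, 2).
Step 2: u_1 = a_1 − (-8/11)·u_0 = (-24/11, -12/11, -28/11, 16/11).
Step 3: u_2 = a_2 − (10/33)·u_0 − (1/2)·u_1 = (0, -8/3, 8/3, 8/3).

u_2 = (0, -8/3, 8/3, 8/3)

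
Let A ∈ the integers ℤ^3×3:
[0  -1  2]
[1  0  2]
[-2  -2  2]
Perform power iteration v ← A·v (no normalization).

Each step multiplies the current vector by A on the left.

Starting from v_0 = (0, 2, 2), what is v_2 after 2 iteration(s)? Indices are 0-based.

v_2 = (-4, 2, -12)

v_0 = (0, 2, 2).
v_1 = A·v_0 = (2, 4, 0).
v_2 = A·v_1 = (-4, 2, -12).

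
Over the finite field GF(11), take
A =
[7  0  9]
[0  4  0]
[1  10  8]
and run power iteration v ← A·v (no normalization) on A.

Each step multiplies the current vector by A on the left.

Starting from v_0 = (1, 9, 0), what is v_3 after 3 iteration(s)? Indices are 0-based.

v_0 = (1, 9, 0).
v_1 = A·v_0 = (7, 3, 3).
v_2 = A·v_1 = (10, 1, 6).
v_3 = A·v_2 = (3, 4, 2).

v_3 = (3, 4, 2)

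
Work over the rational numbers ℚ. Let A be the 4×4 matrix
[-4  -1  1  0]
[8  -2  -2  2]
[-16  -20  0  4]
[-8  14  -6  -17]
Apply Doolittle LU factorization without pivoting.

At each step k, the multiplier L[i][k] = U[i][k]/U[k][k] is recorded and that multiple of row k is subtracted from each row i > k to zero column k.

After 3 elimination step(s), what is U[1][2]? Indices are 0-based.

k=0: U[0][0]=-4
  eliminate (1,0): mult=-2, new row 1: (0, -4, 0, 2); set L[1][0]=-2
  eliminate (2,0): mult=4, new row 2: (0, -16, -4, 4); set L[2][0]=4
  eliminate (3,0): mult=2, new row 3: (0, 16, -8, -17); set L[3][0]=2
k=1: U[1][1]=-4
  eliminate (2,1): mult=4, new row 2: (0, 0, -4, -4); set L[2][1]=4
  eliminate (3,1): mult=-4, new row 3: (0, 0, -8, -9); set L[3][1]=-4
k=2: U[2][2]=-4
  eliminate (3,2): mult=2, new row 3: (0, 0, 0, -1); set L[3][2]=2

U[1][2] = 0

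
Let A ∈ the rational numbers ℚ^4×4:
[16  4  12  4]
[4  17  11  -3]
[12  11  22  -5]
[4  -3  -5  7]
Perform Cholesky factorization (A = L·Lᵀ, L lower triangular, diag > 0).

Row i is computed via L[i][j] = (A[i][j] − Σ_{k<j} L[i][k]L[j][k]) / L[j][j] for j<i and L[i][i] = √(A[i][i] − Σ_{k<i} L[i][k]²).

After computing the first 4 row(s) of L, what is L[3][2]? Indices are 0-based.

Step 1: L[0][0] = √(16) = 4.
  L[1][0] = (4) / L[0][0] = 1.
Step 2: L[1][1] = √(16) = 4.
  L[2][0] = (12) / L[0][0] = 3.
  L[2][1] = (8) / L[1][1] = 2.
Step 3: L[2][2] = √(9) = 3.
  L[3][0] = (4) / L[0][0] = 1.
  L[3][1] = (-4) / L[1][1] = -1.
  L[3][2] = (-6) / L[2][2] = -2.
Step 4: L[3][3] = √(1) = 1.

L[3][2] = -2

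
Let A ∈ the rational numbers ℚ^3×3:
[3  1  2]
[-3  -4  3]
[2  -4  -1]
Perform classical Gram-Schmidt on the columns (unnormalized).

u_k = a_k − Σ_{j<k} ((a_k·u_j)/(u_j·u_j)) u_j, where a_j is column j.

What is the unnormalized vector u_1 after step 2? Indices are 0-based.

Step 1: u_0 = a_0 = (3, -3, 2).
Step 2: u_1 = a_1 − (7/22)·u_0 = (1/22, -67/22, -51/11).

u_1 = (1/22, -67/22, -51/11)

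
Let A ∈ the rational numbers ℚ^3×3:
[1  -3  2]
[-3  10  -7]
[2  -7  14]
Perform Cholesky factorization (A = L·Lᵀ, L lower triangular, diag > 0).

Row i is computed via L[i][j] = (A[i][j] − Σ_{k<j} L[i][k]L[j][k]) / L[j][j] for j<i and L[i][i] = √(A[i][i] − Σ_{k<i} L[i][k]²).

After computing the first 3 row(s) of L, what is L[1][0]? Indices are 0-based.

Step 1: L[0][0] = √(1) = 1.
  L[1][0] = (-3) / L[0][0] = -3.
Step 2: L[1][1] = √(1) = 1.
  L[2][0] = (2) / L[0][0] = 2.
  L[2][1] = (-1) / L[1][1] = -1.
Step 3: L[2][2] = √(9) = 3.

L[1][0] = -3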